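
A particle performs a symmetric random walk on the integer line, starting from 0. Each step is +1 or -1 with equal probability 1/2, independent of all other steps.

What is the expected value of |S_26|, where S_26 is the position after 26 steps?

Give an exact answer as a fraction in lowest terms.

Answer: 16900975/4194304

Derivation:
S_26 takes values m ≡ 0 (mod 2) with |m| ≤ 26; P(S_26=m) = C(26,(26+m)/2)/2^26.
Total paths: 2^26 = 67108864
Distribution: P(S=-26)=1/67108864, P(S=-24)=26/67108864, P(S=-22)=325/67108864, P(S=-20)=2600/67108864, P(S=-18)=14950/67108864, P(S=-16)=65780/67108864, P(S=-14)=230230/67108864, P(S=-12)=657800/67108864, P(S=-10)=1562275/67108864, P(S=-8)=3124550/67108864, P(S=-6)=5311735/67108864, P(S=-4)=7726160/67108864, P(S=-2)=9657700/67108864, P(S=0)=10400600/67108864, P(S=2)=9657700/67108864, P(S=4)=7726160/67108864, P(S=6)=5311735/67108864, P(S=8)=3124550/67108864, P(S=10)=1562275/67108864, P(S=12)=657800/67108864, P(S=14)=230230/67108864, P(S=16)=65780/67108864, P(S=18)=14950/67108864, P(S=20)=2600/67108864, P(S=22)=325/67108864, P(S=24)=26/67108864, P(S=26)=1/67108864
E[|S_26|] = Σ_m |m|·P(S_26=m) = 270415600/67108864 = 16900975/4194304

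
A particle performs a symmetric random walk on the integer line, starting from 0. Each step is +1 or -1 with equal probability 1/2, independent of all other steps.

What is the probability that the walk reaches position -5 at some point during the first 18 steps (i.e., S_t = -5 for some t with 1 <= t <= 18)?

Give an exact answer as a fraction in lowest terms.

Answer: 7795/32768

Derivation:
Count via complement. Let g(t,s) = #length-t paths at position s with S_1..S_t all ≠ -5.
g(t,s) = g(t-1,s-1) + g(t-1,s+1) for s ≠ -5; g(t,-5) = 0.
t=0: g(0,0)=1
t=1: g(1,-1)=1 g(1,1)=1
t=2: g(2,-2)=1 g(2,0)=2 g(2,2)=1
t=3: g(3,-3)=1 g(3,-1)=3 g(3,1)=3 g(3,3)=1
t=4: g(4,-4)=1 g(4,-2)=4 g(4,0)=6 g(4,2)=4 g(4,4)=1
t=5: g(5,-3)=5 g(5,-1)=10 g(5,1)=10 g(5,3)=5 g(5,5)=1
t=6: g(6,-4)=5 g(6,-2)=15 g(6,0)=20 g(6,2)=15 g(6,4)=6 g(6,6)=1
t=7: g(7,-3)=20 g(7,-1)=35 g(7,1)=35 g(7,3)=21 g(7,5)=7 g(7,7)=1
t=8: g(8,-4)=20 g(8,-2)=55 g(8,0)=70 g(8,2)=56 g(8,4)=28 g(8,6)=8 g(8,8)=1
t=9: g(9,-3)=75 g(9,-1)=125 g(9,1)=126 g(9,3)=84 g(9,5)=36 g(9,7)=9 g(9,9)=1
t=10: g(10,-4)=75 g(10,-2)=200 g(10,0)=251 g(10,2)=210 g(10,4)=120 g(10,6)=45 g(10,8)=10 g(10,10)=1
t=11: g(11,-3)=275 g(11,-1)=451 g(11,1)=461 g(11,3)=330 g(11,5)=165 g(11,7)=55 g(11,9)=11 g(11,11)=1
t=12: g(12,-4)=275 g(12,-2)=726 g(12,0)=912 g(12,2)=791 g(12,4)=495 g(12,6)=220 g(12,8)=66 g(12,10)=12 g(12,12)=1
t=13: g(13,-3)=1001 g(13,-1)=1638 g(13,1)=1703 g(13,3)=1286 g(13,5)=715 g(13,7)=286 g(13,9)=78 g(13,11)=13 g(13,13)=1
t=14: g(14,-4)=1001 g(14,-2)=2639 g(14,0)=3341 g(14,2)=2989 g(14,4)=2001 g(14,6)=1001 g(14,8)=364 g(14,10)=91 g(14,12)=14 g(14,14)=1
t=15: g(15,-3)=3640 g(15,-1)=5980 g(15,1)=6330 g(15,3)=4990 g(15,5)=3002 g(15,7)=1365 g(15,9)=455 g(15,11)=105 g(15,13)=15 g(15,15)=1
t=16: g(16,-4)=3640 g(16,-2)=9620 g(16,0)=12310 g(16,2)=11320 g(16,4)=7992 g(16,6)=4367 g(16,8)=1820 g(16,10)=560 g(16,12)=120 g(16,14)=16 g(16,16)=1
t=17: g(17,-3)=13260 g(17,-1)=21930 g(17,1)=23630 g(17,3)=19312 g(17,5)=12359 g(17,7)=6187 g(17,9)=2380 g(17,11)=680 g(17,13)=136 g(17,15)=17 g(17,17)=1
t=18: g(18,-4)=13260 g(18,-2)=35190 g(18,0)=45560 g(18,2)=42942 g(18,4)=31671 g(18,6)=18546 g(18,8)=8567 g(18,10)=3060 g(18,12)=816 g(18,14)=153 g(18,16)=18 g(18,18)=1
Paths never hitting -5: Σ_s g(18,s) = 199784
Paths hitting -5: 2^18 - 199784 = 62360
P = 62360/262144 = 7795/32768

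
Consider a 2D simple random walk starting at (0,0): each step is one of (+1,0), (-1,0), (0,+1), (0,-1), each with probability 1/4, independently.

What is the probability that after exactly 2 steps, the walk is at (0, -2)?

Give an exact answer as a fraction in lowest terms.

Answer: 1/16

Derivation:
Let h be the number of horizontal steps (so 2-h are vertical). To end at (0,-2) need (h+0)/2 right-steps and ((2-h)-2)/2 up-steps.
Sum over h with 0 ≤ h ≤ 0, h ≡ 0 (mod 2), 2-h ≡ 0 (mod 2):
h=0: C(2,0)·C(0,0)·C(2,0) = 1·1·1 = 1
Total favorable: 1
Total paths: 4^2 = 16
P = 1/16 = 1/16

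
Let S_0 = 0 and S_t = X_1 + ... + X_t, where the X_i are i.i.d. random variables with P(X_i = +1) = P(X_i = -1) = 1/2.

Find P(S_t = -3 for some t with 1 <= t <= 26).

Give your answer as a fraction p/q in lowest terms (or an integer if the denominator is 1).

Count via complement. Let g(t,s) = #length-t paths at position s with S_1..S_t all ≠ -3.
g(t,s) = g(t-1,s-1) + g(t-1,s+1) for s ≠ -3; g(t,-3) = 0.
t=0: g(0,0)=1
t=1: g(1,-1)=1 g(1,1)=1
t=2: g(2,-2)=1 g(2,0)=2 g(2,2)=1
t=3: g(3,-1)=3 g(3,1)=3 g(3,3)=1
t=4: g(4,-2)=3 g(4,0)=6 g(4,2)=4 g(4,4)=1
t=5: g(5,-1)=9 g(5,1)=10 g(5,3)=5 g(5,5)=1
t=6: g(6,-2)=9 g(6,0)=19 g(6,2)=15 g(6,4)=6 g(6,6)=1
t=7: g(7,-1)=28 g(7,1)=34 g(7,3)=21 g(7,5)=7 g(7,7)=1
t=8: g(8,-2)=28 g(8,0)=62 g(8,2)=55 g(8,4)=28 g(8,6)=8 g(8,8)=1
t=9: g(9,-1)=90 g(9,1)=117 g(9,3)=83 g(9,5)=36 g(9,7)=9 g(9,9)=1
t=10: g(10,-2)=90 g(10,0)=207 g(10,2)=200 g(10,4)=119 g(10,6)=45 g(10,8)=10 g(10,10)=1
t=11: g(11,-1)=297 g(11,1)=407 g(11,3)=319 g(11,5)=164 g(11,7)=55 g(11,9)=11 g(11,11)=1
t=12: g(12,-2)=297 g(12,0)=704 g(12,2)=726 g(12,4)=483 g(12,6)=219 g(12,8)=66 g(12,10)=12 g(12,12)=1
t=13: g(13,-1)=1001 g(13,1)=1430 g(13,3)=1209 g(13,5)=702 g(13,7)=285 g(13,9)=78 g(13,11)=13 g(13,13)=1
t=14: g(14,-2)=1001 g(14,0)=2431 g(14,2)=2639 g(14,4)=1911 g(14,6)=987 g(14,8)=363 g(14,10)=91 g(14,12)=14 g(14,14)=1
t=15: g(15,-1)=3432 g(15,1)=5070 g(15,3)=4550 g(15,5)=2898 g(15,7)=1350 g(15,9)=454 g(15,11)=105 g(15,13)=15 g(15,15)=1
t=16: g(16,-2)=3432 g(16,0)=8502 g(16,2)=9620 g(16,4)=7448 g(16,6)=4248 g(16,8)=1804 g(16,10)=559 g(16,12)=120 g(16,14)=16 g(16,16)=1
t=17: g(17,-1)=11934 g(17,1)=18122 g(17,3)=17068 g(17,5)=11696 g(17,7)=6052 g(17,9)=2363 g(17,11)=679 g(17,13)=136 g(17,15)=17 g(17,17)=1
t=18: g(18,-2)=11934 g(18,0)=30056 g(18,2)=35190 g(18,4)=28764 g(18,6)=17748 g(18,8)=8415 g(18,10)=3042 g(18,12)=815 g(18,14)=153 g(18,16)=18 g(18,18)=1
t=19: g(19,-1)=41990 g(19,1)=65246 g(19,3)=63954 g(19,5)=46512 g(19,7)=26163 g(19,9)=11457 g(19,11)=3857 g(19,13)=968 g(19,15)=171 g(19,17)=19 g(19,19)=1
t=20: g(20,-2)=41990 g(20,0)=107236 g(20,2)=129200 g(20,4)=110466 g(20,6)=72675 g(20,8)=37620 g(20,10)=15314 g(20,12)=4825 g(20,14)=1139 g(20,16)=190 g(20,18)=20 g(20,20)=1
t=21: g(21,-1)=149226 g(21,1)=236436 g(21,3)=239666 g(21,5)=183141 g(21,7)=110295 g(21,9)=52934 g(21,11)=20139 g(21,13)=5964 g(21,15)=1329 g(21,17)=210 g(21,19)=21 g(21,21)=1
t=22: g(22,-2)=149226 g(22,0)=385662 g(22,2)=476102 g(22,4)=422807 g(22,6)=293436 g(22,8)=163229 g(22,10)=73073 g(22,12)=26103 g(22,14)=7293 g(22,16)=1539 g(22,18)=231 g(22,20)=22 g(22,22)=1
t=23: g(23,-1)=534888 g(23,1)=861764 g(23,3)=898909 g(23,5)=716243 g(23,7)=456665 g(23,9)=236302 g(23,11)=99176 g(23,13)=33396 g(23,15)=8832 g(23,17)=1770 g(23,19)=253 g(23,21)=23 g(23,23)=1
t=24: g(24,-2)=534888 g(24,0)=1396652 g(24,2)=1760673 g(24,4)=1615152 g(24,6)=1172908 g(24,8)=692967 g(24,10)=335478 g(24,12)=132572 g(24,14)=42228 g(24,16)=10602 g(24,18)=2023 g(24,20)=276 g(24,22)=24 g(24,24)=1
t=25: g(25,-1)=1931540 g(25,1)=3157325 g(25,3)=3375825 g(25,5)=2788060 g(25,7)=1865875 g(25,9)=1028445 g(25,11)=468050 g(25,13)=174800 g(25,15)=52830 g(25,17)=12625 g(25,19)=2299 g(25,21)=300 g(25,23)=25 g(25,25)=1
t=26: g(26,-2)=1931540 g(26,0)=5088865 g(26,2)=6533150 g(26,4)=6163885 g(26,6)=4653935 g(26,8)=2894320 g(26,10)=1496495 g(26,12)=642850 g(26,14)=227630 g(26,16)=65455 g(26,18)=14924 g(26,20)=2599 g(26,22)=325 g(26,24)=26 g(26,26)=1
Paths never hitting -3: Σ_s g(26,s) = 29716000
Paths hitting -3: 2^26 - 29716000 = 37392864
P = 37392864/67108864 = 1168527/2097152

Answer: 1168527/2097152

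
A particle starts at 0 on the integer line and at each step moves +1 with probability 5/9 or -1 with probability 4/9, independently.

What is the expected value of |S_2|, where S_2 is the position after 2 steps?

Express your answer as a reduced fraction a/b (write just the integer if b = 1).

Answer: 82/81

Derivation:
S_2 takes values m ≡ 0 (mod 2) with |m| ≤ 2; P(S_2=m) = C(2,(2+m)/2) · (5/9)^((2+m)/2) · (4/9)^((2-m)/2).
Distribution: P(S=-2)=16/81, P(S=0)=40/81, P(S=2)=25/81
E[|S_2|] = Σ_m |m|·P(S_2=m) = 82/81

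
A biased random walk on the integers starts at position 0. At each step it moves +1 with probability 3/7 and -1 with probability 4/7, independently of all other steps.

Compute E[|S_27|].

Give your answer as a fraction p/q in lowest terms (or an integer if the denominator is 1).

Answer: 7042362938621361937701/1341068619663964900807

Derivation:
S_27 takes values m ≡ 1 (mod 2) with |m| ≤ 27; P(S_27=m) = C(27,(27+m)/2) · (3/7)^((27+m)/2) · (4/7)^((27-m)/2).
Distribution: P(S=-27)=18014398509481984/65712362363534280139543, P(S=-25)=364791569817010176/65712362363534280139543, P(S=-23)=3556717805715849216/65712362363534280139543, P(S=-21)=22229486285724057600/65712362363534280139543, P(S=-19)=100032688285758259200/65712362363534280139543, P(S=-17)=345112774585865994240/65712362363534280139543, P(S=-15)=949060130111131484160/65712362363534280139543, P(S=-13)=2135385292750045839360/65712362363534280139543, P(S=-11)=4003847423906335948800/65712362363534280139543, P(S=-9)=6339425087851698585600/65712362363534280139543, P(S=-7)=8558223868599793090560/65712362363534280139543, P(S=-5)=9919759484058851082240/65712362363534280139543, P(S=-3)=9919759484058851082240/65712362363534280139543, P(S=-1)=8584407245820159590400/65712362363534280139543, P(S=1)=6438305434365119692800/65712362363534280139543, P(S=3)=4184898532337327800320/65712362363534280139543, P(S=5)=2354005424439746887680/65712362363534280139543, P(S=7)=1142384985389877166080/65712362363534280139543, P(S=9)=475993743912448819200/65712362363534280139543, P(S=11)=169103040600475238400/65712362363534280139543, P(S=13)=50730912180142571520/65712362363534280139543, P(S=15)=12682728045035642880/65712362363534280139543, P(S=17)=2594194372848199680/65712362363534280139543, P(S=19)=422966473833945600/65712362363534280139543, P(S=21)=52870809229243200/65712362363534280139543, P(S=23)=4758372830631888/65712362363534280139543, P(S=25)=274521509459532/65712362363534280139543, P(S=27)=7625597484987/65712362363534280139543
E[|S_27|] = Σ_m |m|·P(S_27=m) = 7042362938621361937701/1341068619663964900807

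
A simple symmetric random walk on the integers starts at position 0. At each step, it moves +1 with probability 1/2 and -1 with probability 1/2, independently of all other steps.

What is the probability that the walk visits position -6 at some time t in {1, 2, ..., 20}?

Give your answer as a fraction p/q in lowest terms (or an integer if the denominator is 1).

Answer: 24805/131072

Derivation:
Count via complement. Let g(t,s) = #length-t paths at position s with S_1..S_t all ≠ -6.
g(t,s) = g(t-1,s-1) + g(t-1,s+1) for s ≠ -6; g(t,-6) = 0.
t=0: g(0,0)=1
t=1: g(1,-1)=1 g(1,1)=1
t=2: g(2,-2)=1 g(2,0)=2 g(2,2)=1
t=3: g(3,-3)=1 g(3,-1)=3 g(3,1)=3 g(3,3)=1
t=4: g(4,-4)=1 g(4,-2)=4 g(4,0)=6 g(4,2)=4 g(4,4)=1
t=5: g(5,-5)=1 g(5,-3)=5 g(5,-1)=10 g(5,1)=10 g(5,3)=5 g(5,5)=1
t=6: g(6,-4)=6 g(6,-2)=15 g(6,0)=20 g(6,2)=15 g(6,4)=6 g(6,6)=1
t=7: g(7,-5)=6 g(7,-3)=21 g(7,-1)=35 g(7,1)=35 g(7,3)=21 g(7,5)=7 g(7,7)=1
t=8: g(8,-4)=27 g(8,-2)=56 g(8,0)=70 g(8,2)=56 g(8,4)=28 g(8,6)=8 g(8,8)=1
t=9: g(9,-5)=27 g(9,-3)=83 g(9,-1)=126 g(9,1)=126 g(9,3)=84 g(9,5)=36 g(9,7)=9 g(9,9)=1
t=10: g(10,-4)=110 g(10,-2)=209 g(10,0)=252 g(10,2)=210 g(10,4)=120 g(10,6)=45 g(10,8)=10 g(10,10)=1
t=11: g(11,-5)=110 g(11,-3)=319 g(11,-1)=461 g(11,1)=462 g(11,3)=330 g(11,5)=165 g(11,7)=55 g(11,9)=11 g(11,11)=1
t=12: g(12,-4)=429 g(12,-2)=780 g(12,0)=923 g(12,2)=792 g(12,4)=495 g(12,6)=220 g(12,8)=66 g(12,10)=12 g(12,12)=1
t=13: g(13,-5)=429 g(13,-3)=1209 g(13,-1)=1703 g(13,1)=1715 g(13,3)=1287 g(13,5)=715 g(13,7)=286 g(13,9)=78 g(13,11)=13 g(13,13)=1
t=14: g(14,-4)=1638 g(14,-2)=2912 g(14,0)=3418 g(14,2)=3002 g(14,4)=2002 g(14,6)=1001 g(14,8)=364 g(14,10)=91 g(14,12)=14 g(14,14)=1
t=15: g(15,-5)=1638 g(15,-3)=4550 g(15,-1)=6330 g(15,1)=6420 g(15,3)=5004 g(15,5)=3003 g(15,7)=1365 g(15,9)=455 g(15,11)=105 g(15,13)=15 g(15,15)=1
t=16: g(16,-4)=6188 g(16,-2)=10880 g(16,0)=12750 g(16,2)=11424 g(16,4)=8007 g(16,6)=4368 g(16,8)=1820 g(16,10)=560 g(16,12)=120 g(16,14)=16 g(16,16)=1
t=17: g(17,-5)=6188 g(17,-3)=17068 g(17,-1)=23630 g(17,1)=24174 g(17,3)=19431 g(17,5)=12375 g(17,7)=6188 g(17,9)=2380 g(17,11)=680 g(17,13)=136 g(17,15)=17 g(17,17)=1
t=18: g(18,-4)=23256 g(18,-2)=40698 g(18,0)=47804 g(18,2)=43605 g(18,4)=31806 g(18,6)=18563 g(18,8)=8568 g(18,10)=3060 g(18,12)=816 g(18,14)=153 g(18,16)=18 g(18,18)=1
t=19: g(19,-5)=23256 g(19,-3)=63954 g(19,-1)=88502 g(19,1)=91409 g(19,3)=75411 g(19,5)=50369 g(19,7)=27131 g(19,9)=11628 g(19,11)=3876 g(19,13)=969 g(19,15)=171 g(19,17)=19 g(19,19)=1
t=20: g(20,-4)=87210 g(20,-2)=152456 g(20,0)=179911 g(20,2)=166820 g(20,4)=125780 g(20,6)=77500 g(20,8)=38759 g(20,10)=15504 g(20,12)=4845 g(20,14)=1140 g(20,16)=190 g(20,18)=20 g(20,20)=1
Paths never hitting -6: Σ_s g(20,s) = 850136
Paths hitting -6: 2^20 - 850136 = 198440
P = 198440/1048576 = 24805/131072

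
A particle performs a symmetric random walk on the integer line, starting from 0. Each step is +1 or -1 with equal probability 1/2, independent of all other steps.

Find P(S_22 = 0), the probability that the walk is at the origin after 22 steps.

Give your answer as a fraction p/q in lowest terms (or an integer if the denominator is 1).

To return to 0 after 22 steps: need exactly 11 steps of +1 and 11 of -1.
Favorable paths: C(22,11) = 705432
Total paths: 2^22 = 4194304
P = 705432/4194304 = 88179/524288

Answer: 88179/524288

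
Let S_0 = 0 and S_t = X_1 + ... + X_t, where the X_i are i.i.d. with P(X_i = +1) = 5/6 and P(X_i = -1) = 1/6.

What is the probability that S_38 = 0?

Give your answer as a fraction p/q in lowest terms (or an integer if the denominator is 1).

Answer: 28089891910552978515625/15471637197735803319257923584

Derivation:
To be at 0 after 38 steps: need exactly 19 steps of +1 and 19 of -1.
Number of such sequences: C(38,19) = 35345263800
Each has probability (5/6)^19 · (1/6)^19 = 19073486328125/371319292745659279662190166016
P = 35345263800 · 19073486328125/371319292745659279662190166016 = 28089891910552978515625/15471637197735803319257923584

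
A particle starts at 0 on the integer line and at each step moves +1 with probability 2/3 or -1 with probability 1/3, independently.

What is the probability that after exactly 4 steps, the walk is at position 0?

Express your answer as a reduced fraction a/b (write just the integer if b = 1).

To be at 0 after 4 steps: need exactly 2 steps of +1 and 2 of -1.
Number of such sequences: C(4,2) = 6
Each has probability (2/3)^2 · (1/3)^2 = 4/81
P = 6 · 4/81 = 8/27

Answer: 8/27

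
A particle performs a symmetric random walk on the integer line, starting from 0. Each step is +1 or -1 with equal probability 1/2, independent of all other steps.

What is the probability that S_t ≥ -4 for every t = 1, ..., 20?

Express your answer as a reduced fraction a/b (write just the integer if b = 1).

Let f(t,s) = #length-t paths at position s with S_1..S_t all ≥ -4.
f(t,s) = f(t-1,s-1) + f(t-1,s+1) for s ≥ -4; f(t,s) = 0 for s < -4.
t=0: f(0,0)=1
t=1: f(1,-1)=1 f(1,1)=1
t=2: f(2,-2)=1 f(2,0)=2 f(2,2)=1
t=3: f(3,-3)=1 f(3,-1)=3 f(3,1)=3 f(3,3)=1
t=4: f(4,-4)=1 f(4,-2)=4 f(4,0)=6 f(4,2)=4 f(4,4)=1
t=5: f(5,-3)=5 f(5,-1)=10 f(5,1)=10 f(5,3)=5 f(5,5)=1
t=6: f(6,-4)=5 f(6,-2)=15 f(6,0)=20 f(6,2)=15 f(6,4)=6 f(6,6)=1
t=7: f(7,-3)=20 f(7,-1)=35 f(7,1)=35 f(7,3)=21 f(7,5)=7 f(7,7)=1
t=8: f(8,-4)=20 f(8,-2)=55 f(8,0)=70 f(8,2)=56 f(8,4)=28 f(8,6)=8 f(8,8)=1
t=9: f(9,-3)=75 f(9,-1)=125 f(9,1)=126 f(9,3)=84 f(9,5)=36 f(9,7)=9 f(9,9)=1
t=10: f(10,-4)=75 f(10,-2)=200 f(10,0)=251 f(10,2)=210 f(10,4)=120 f(10,6)=45 f(10,8)=10 f(10,10)=1
t=11: f(11,-3)=275 f(11,-1)=451 f(11,1)=461 f(11,3)=330 f(11,5)=165 f(11,7)=55 f(11,9)=11 f(11,11)=1
t=12: f(12,-4)=275 f(12,-2)=726 f(12,0)=912 f(12,2)=791 f(12,4)=495 f(12,6)=220 f(12,8)=66 f(12,10)=12 f(12,12)=1
t=13: f(13,-3)=1001 f(13,-1)=1638 f(13,1)=1703 f(13,3)=1286 f(13,5)=715 f(13,7)=286 f(13,9)=78 f(13,11)=13 f(13,13)=1
t=14: f(14,-4)=1001 f(14,-2)=2639 f(14,0)=3341 f(14,2)=2989 f(14,4)=2001 f(14,6)=1001 f(14,8)=364 f(14,10)=91 f(14,12)=14 f(14,14)=1
t=15: f(15,-3)=3640 f(15,-1)=5980 f(15,1)=6330 f(15,3)=4990 f(15,5)=3002 f(15,7)=1365 f(15,9)=455 f(15,11)=105 f(15,13)=15 f(15,15)=1
t=16: f(16,-4)=3640 f(16,-2)=9620 f(16,0)=12310 f(16,2)=11320 f(16,4)=7992 f(16,6)=4367 f(16,8)=1820 f(16,10)=560 f(16,12)=120 f(16,14)=16 f(16,16)=1
t=17: f(17,-3)=13260 f(17,-1)=21930 f(17,1)=23630 f(17,3)=19312 f(17,5)=12359 f(17,7)=6187 f(17,9)=2380 f(17,11)=680 f(17,13)=136 f(17,15)=17 f(17,17)=1
t=18: f(18,-4)=13260 f(18,-2)=35190 f(18,0)=45560 f(18,2)=42942 f(18,4)=31671 f(18,6)=18546 f(18,8)=8567 f(18,10)=3060 f(18,12)=816 f(18,14)=153 f(18,16)=18 f(18,18)=1
t=19: f(19,-3)=48450 f(19,-1)=80750 f(19,1)=88502 f(19,3)=74613 f(19,5)=50217 f(19,7)=27113 f(19,9)=11627 f(19,11)=3876 f(19,13)=969 f(19,15)=171 f(19,17)=19 f(19,19)=1
t=20: f(20,-4)=48450 f(20,-2)=129200 f(20,0)=169252 f(20,2)=163115 f(20,4)=124830 f(20,6)=77330 f(20,8)=38740 f(20,10)=15503 f(20,12)=4845 f(20,14)=1140 f(20,16)=190 f(20,18)=20 f(20,20)=1
Σ_s f(20,s) = 772616
P = 772616/1048576 = 96577/131072

Answer: 96577/131072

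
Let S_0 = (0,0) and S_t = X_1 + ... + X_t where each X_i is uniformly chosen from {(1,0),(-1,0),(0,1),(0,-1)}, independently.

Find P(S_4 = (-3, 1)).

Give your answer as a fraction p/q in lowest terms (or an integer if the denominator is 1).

Answer: 1/64

Derivation:
Let h be the number of horizontal steps (so 4-h are vertical). To end at (-3,1) need (h-3)/2 right-steps and ((4-h)+1)/2 up-steps.
Sum over h with 3 ≤ h ≤ 3, h ≡ 1 (mod 2), 4-h ≡ 1 (mod 2):
h=3: C(4,3)·C(3,0)·C(1,1) = 4·1·1 = 4
Total favorable: 4
Total paths: 4^4 = 256
P = 4/256 = 1/64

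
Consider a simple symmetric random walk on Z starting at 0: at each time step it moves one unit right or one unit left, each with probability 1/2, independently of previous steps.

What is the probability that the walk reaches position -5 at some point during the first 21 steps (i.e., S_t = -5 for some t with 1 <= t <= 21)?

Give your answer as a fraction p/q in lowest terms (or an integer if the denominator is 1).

Count via complement. Let g(t,s) = #length-t paths at position s with S_1..S_t all ≠ -5.
g(t,s) = g(t-1,s-1) + g(t-1,s+1) for s ≠ -5; g(t,-5) = 0.
t=0: g(0,0)=1
t=1: g(1,-1)=1 g(1,1)=1
t=2: g(2,-2)=1 g(2,0)=2 g(2,2)=1
t=3: g(3,-3)=1 g(3,-1)=3 g(3,1)=3 g(3,3)=1
t=4: g(4,-4)=1 g(4,-2)=4 g(4,0)=6 g(4,2)=4 g(4,4)=1
t=5: g(5,-3)=5 g(5,-1)=10 g(5,1)=10 g(5,3)=5 g(5,5)=1
t=6: g(6,-4)=5 g(6,-2)=15 g(6,0)=20 g(6,2)=15 g(6,4)=6 g(6,6)=1
t=7: g(7,-3)=20 g(7,-1)=35 g(7,1)=35 g(7,3)=21 g(7,5)=7 g(7,7)=1
t=8: g(8,-4)=20 g(8,-2)=55 g(8,0)=70 g(8,2)=56 g(8,4)=28 g(8,6)=8 g(8,8)=1
t=9: g(9,-3)=75 g(9,-1)=125 g(9,1)=126 g(9,3)=84 g(9,5)=36 g(9,7)=9 g(9,9)=1
t=10: g(10,-4)=75 g(10,-2)=200 g(10,0)=251 g(10,2)=210 g(10,4)=120 g(10,6)=45 g(10,8)=10 g(10,10)=1
t=11: g(11,-3)=275 g(11,-1)=451 g(11,1)=461 g(11,3)=330 g(11,5)=165 g(11,7)=55 g(11,9)=11 g(11,11)=1
t=12: g(12,-4)=275 g(12,-2)=726 g(12,0)=912 g(12,2)=791 g(12,4)=495 g(12,6)=220 g(12,8)=66 g(12,10)=12 g(12,12)=1
t=13: g(13,-3)=1001 g(13,-1)=1638 g(13,1)=1703 g(13,3)=1286 g(13,5)=715 g(13,7)=286 g(13,9)=78 g(13,11)=13 g(13,13)=1
t=14: g(14,-4)=1001 g(14,-2)=2639 g(14,0)=3341 g(14,2)=2989 g(14,4)=2001 g(14,6)=1001 g(14,8)=364 g(14,10)=91 g(14,12)=14 g(14,14)=1
t=15: g(15,-3)=3640 g(15,-1)=5980 g(15,1)=6330 g(15,3)=4990 g(15,5)=3002 g(15,7)=1365 g(15,9)=455 g(15,11)=105 g(15,13)=15 g(15,15)=1
t=16: g(16,-4)=3640 g(16,-2)=9620 g(16,0)=12310 g(16,2)=11320 g(16,4)=7992 g(16,6)=4367 g(16,8)=1820 g(16,10)=560 g(16,12)=120 g(16,14)=16 g(16,16)=1
t=17: g(17,-3)=13260 g(17,-1)=21930 g(17,1)=23630 g(17,3)=19312 g(17,5)=12359 g(17,7)=6187 g(17,9)=2380 g(17,11)=680 g(17,13)=136 g(17,15)=17 g(17,17)=1
t=18: g(18,-4)=13260 g(18,-2)=35190 g(18,0)=45560 g(18,2)=42942 g(18,4)=31671 g(18,6)=18546 g(18,8)=8567 g(18,10)=3060 g(18,12)=816 g(18,14)=153 g(18,16)=18 g(18,18)=1
t=19: g(19,-3)=48450 g(19,-1)=80750 g(19,1)=88502 g(19,3)=74613 g(19,5)=50217 g(19,7)=27113 g(19,9)=11627 g(19,11)=3876 g(19,13)=969 g(19,15)=171 g(19,17)=19 g(19,19)=1
t=20: g(20,-4)=48450 g(20,-2)=129200 g(20,0)=169252 g(20,2)=163115 g(20,4)=124830 g(20,6)=77330 g(20,8)=38740 g(20,10)=15503 g(20,12)=4845 g(20,14)=1140 g(20,16)=190 g(20,18)=20 g(20,20)=1
t=21: g(21,-3)=177650 g(21,-1)=298452 g(21,1)=332367 g(21,3)=287945 g(21,5)=202160 g(21,7)=116070 g(21,9)=54243 g(21,11)=20348 g(21,13)=5985 g(21,15)=1330 g(21,17)=210 g(21,19)=21 g(21,21)=1
Paths never hitting -5: Σ_s g(21,s) = 1496782
Paths hitting -5: 2^21 - 1496782 = 600370
P = 600370/2097152 = 300185/1048576

Answer: 300185/1048576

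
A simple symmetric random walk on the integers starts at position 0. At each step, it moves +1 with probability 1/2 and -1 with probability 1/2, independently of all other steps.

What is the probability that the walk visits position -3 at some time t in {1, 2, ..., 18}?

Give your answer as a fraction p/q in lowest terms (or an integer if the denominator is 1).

Count via complement. Let g(t,s) = #length-t paths at position s with S_1..S_t all ≠ -3.
g(t,s) = g(t-1,s-1) + g(t-1,s+1) for s ≠ -3; g(t,-3) = 0.
t=0: g(0,0)=1
t=1: g(1,-1)=1 g(1,1)=1
t=2: g(2,-2)=1 g(2,0)=2 g(2,2)=1
t=3: g(3,-1)=3 g(3,1)=3 g(3,3)=1
t=4: g(4,-2)=3 g(4,0)=6 g(4,2)=4 g(4,4)=1
t=5: g(5,-1)=9 g(5,1)=10 g(5,3)=5 g(5,5)=1
t=6: g(6,-2)=9 g(6,0)=19 g(6,2)=15 g(6,4)=6 g(6,6)=1
t=7: g(7,-1)=28 g(7,1)=34 g(7,3)=21 g(7,5)=7 g(7,7)=1
t=8: g(8,-2)=28 g(8,0)=62 g(8,2)=55 g(8,4)=28 g(8,6)=8 g(8,8)=1
t=9: g(9,-1)=90 g(9,1)=117 g(9,3)=83 g(9,5)=36 g(9,7)=9 g(9,9)=1
t=10: g(10,-2)=90 g(10,0)=207 g(10,2)=200 g(10,4)=119 g(10,6)=45 g(10,8)=10 g(10,10)=1
t=11: g(11,-1)=297 g(11,1)=407 g(11,3)=319 g(11,5)=164 g(11,7)=55 g(11,9)=11 g(11,11)=1
t=12: g(12,-2)=297 g(12,0)=704 g(12,2)=726 g(12,4)=483 g(12,6)=219 g(12,8)=66 g(12,10)=12 g(12,12)=1
t=13: g(13,-1)=1001 g(13,1)=1430 g(13,3)=1209 g(13,5)=702 g(13,7)=285 g(13,9)=78 g(13,11)=13 g(13,13)=1
t=14: g(14,-2)=1001 g(14,0)=2431 g(14,2)=2639 g(14,4)=1911 g(14,6)=987 g(14,8)=363 g(14,10)=91 g(14,12)=14 g(14,14)=1
t=15: g(15,-1)=3432 g(15,1)=5070 g(15,3)=4550 g(15,5)=2898 g(15,7)=1350 g(15,9)=454 g(15,11)=105 g(15,13)=15 g(15,15)=1
t=16: g(16,-2)=3432 g(16,0)=8502 g(16,2)=9620 g(16,4)=7448 g(16,6)=4248 g(16,8)=1804 g(16,10)=559 g(16,12)=120 g(16,14)=16 g(16,16)=1
t=17: g(17,-1)=11934 g(17,1)=18122 g(17,3)=17068 g(17,5)=11696 g(17,7)=6052 g(17,9)=2363 g(17,11)=679 g(17,13)=136 g(17,15)=17 g(17,17)=1
t=18: g(18,-2)=11934 g(18,0)=30056 g(18,2)=35190 g(18,4)=28764 g(18,6)=17748 g(18,8)=8415 g(18,10)=3042 g(18,12)=815 g(18,14)=153 g(18,16)=18 g(18,18)=1
Paths never hitting -3: Σ_s g(18,s) = 136136
Paths hitting -3: 2^18 - 136136 = 126008
P = 126008/262144 = 15751/32768

Answer: 15751/32768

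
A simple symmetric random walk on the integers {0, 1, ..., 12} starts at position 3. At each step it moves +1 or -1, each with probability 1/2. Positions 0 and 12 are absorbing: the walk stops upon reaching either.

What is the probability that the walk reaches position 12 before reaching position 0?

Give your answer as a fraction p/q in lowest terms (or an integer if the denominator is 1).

Answer: 1/4

Derivation:
Symmetric walk (p = 1/2): the harmonic-function argument gives P(hit 12 before 0 | start at 3) = a/N.
P = 3/12 = 1/4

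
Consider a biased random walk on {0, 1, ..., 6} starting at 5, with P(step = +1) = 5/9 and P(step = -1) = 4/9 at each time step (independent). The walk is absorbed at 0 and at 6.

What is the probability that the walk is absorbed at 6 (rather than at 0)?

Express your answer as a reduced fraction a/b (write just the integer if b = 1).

Answer: 10505/11529

Derivation:
Biased walk: p = 5/9, q = 4/9, r = q/p = 4/5
Gambler's ruin: P(hit 6 before 0 | start at 5) = (1 - r^a)/(1 - r^N)
r^5 = 1024/3125; r^6 = 4096/15625
P = (1 - 1024/3125) / (1 - 4096/15625) = 2101/3125 / 11529/15625 = 10505/11529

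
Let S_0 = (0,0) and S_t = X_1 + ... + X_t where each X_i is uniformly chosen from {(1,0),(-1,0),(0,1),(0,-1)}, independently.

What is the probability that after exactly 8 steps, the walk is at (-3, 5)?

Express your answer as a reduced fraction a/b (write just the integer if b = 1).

Let h be the number of horizontal steps (so 8-h are vertical). To end at (-3,5) need (h-3)/2 right-steps and ((8-h)+5)/2 up-steps.
Sum over h with 3 ≤ h ≤ 3, h ≡ 1 (mod 2), 8-h ≡ 1 (mod 2):
h=3: C(8,3)·C(3,0)·C(5,5) = 56·1·1 = 56
Total favorable: 56
Total paths: 4^8 = 65536
P = 56/65536 = 7/8192

Answer: 7/8192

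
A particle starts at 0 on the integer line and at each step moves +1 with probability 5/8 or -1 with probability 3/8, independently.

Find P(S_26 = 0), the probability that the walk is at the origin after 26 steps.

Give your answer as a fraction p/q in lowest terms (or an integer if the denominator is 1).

To be at 0 after 26 steps: need exactly 13 steps of +1 and 13 of -1.
Number of such sequences: C(26,13) = 10400600
Each has probability (5/8)^13 · (3/8)^13 = 1946195068359375/302231454903657293676544
P = 10400600 · 1946195068359375/302231454903657293676544 = 2530199553497314453125/37778931862957161709568

Answer: 2530199553497314453125/37778931862957161709568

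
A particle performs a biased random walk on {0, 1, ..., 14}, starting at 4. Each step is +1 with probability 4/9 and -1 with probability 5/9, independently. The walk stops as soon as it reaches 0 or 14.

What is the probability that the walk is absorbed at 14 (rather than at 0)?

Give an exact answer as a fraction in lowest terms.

Biased walk: p = 4/9, q = 5/9, r = q/p = 5/4
Gambler's ruin: P(hit 14 before 0 | start at 4) = (1 - r^a)/(1 - r^N)
r^4 = 625/256; r^14 = 6103515625/268435456
P = (1 - 625/256) / (1 - 6103515625/268435456) = -369/256 / -5835080169/268435456 = 42991616/648342241

Answer: 42991616/648342241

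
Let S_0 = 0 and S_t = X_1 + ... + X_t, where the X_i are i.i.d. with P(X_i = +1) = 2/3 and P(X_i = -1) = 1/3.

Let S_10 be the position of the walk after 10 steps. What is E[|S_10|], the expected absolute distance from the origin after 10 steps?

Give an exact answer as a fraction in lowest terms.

Answer: 220450/59049

Derivation:
S_10 takes values m ≡ 0 (mod 2) with |m| ≤ 10; P(S_10=m) = C(10,(10+m)/2) · (2/3)^((10+m)/2) · (1/3)^((10-m)/2).
Distribution: P(S=-10)=1/59049, P(S=-8)=20/59049, P(S=-6)=20/6561, P(S=-4)=320/19683, P(S=-2)=1120/19683, P(S=0)=896/6561, P(S=2)=4480/19683, P(S=4)=5120/19683, P(S=6)=1280/6561, P(S=8)=5120/59049, P(S=10)=1024/59049
E[|S_10|] = Σ_m |m|·P(S_10=m) = 220450/59049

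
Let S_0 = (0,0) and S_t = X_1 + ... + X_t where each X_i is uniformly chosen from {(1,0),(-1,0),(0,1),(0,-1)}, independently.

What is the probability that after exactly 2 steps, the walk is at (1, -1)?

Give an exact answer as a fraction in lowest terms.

Answer: 1/8

Derivation:
Let h be the number of horizontal steps (so 2-h are vertical). To end at (1,-1) need (h+1)/2 right-steps and ((2-h)-1)/2 up-steps.
Sum over h with 1 ≤ h ≤ 1, h ≡ 1 (mod 2), 2-h ≡ 1 (mod 2):
h=1: C(2,1)·C(1,1)·C(1,0) = 2·1·1 = 2
Total favorable: 2
Total paths: 4^2 = 16
P = 2/16 = 1/8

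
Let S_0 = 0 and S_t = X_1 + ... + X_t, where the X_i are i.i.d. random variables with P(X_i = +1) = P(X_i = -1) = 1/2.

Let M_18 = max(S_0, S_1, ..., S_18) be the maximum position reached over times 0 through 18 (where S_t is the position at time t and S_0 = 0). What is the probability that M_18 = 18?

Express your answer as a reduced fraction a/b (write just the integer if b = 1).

Answer: 1/262144

Derivation:
Let M_18 = max(S_0,...,S_18). Use the reflection principle: for j ≥ 1, #{paths with M_18 ≥ j} = #{S_18 ≥ j} + #{S_18 ≥ j+1}.
By reflection, #{M_18 ≥ 18} = #{S_18 ≥ 18} + #{S_18 ≥ 19} = 1 + 0 = 1.
#{M_18 ≥ 19} = #{S_18 ≥ 19} + #{S_18 ≥ 20} = 0 + 0 = 0.
#{M_18 = 18} = 1 - 0 = 1.
P(M_18 = 18) = 1/262144 = 1/262144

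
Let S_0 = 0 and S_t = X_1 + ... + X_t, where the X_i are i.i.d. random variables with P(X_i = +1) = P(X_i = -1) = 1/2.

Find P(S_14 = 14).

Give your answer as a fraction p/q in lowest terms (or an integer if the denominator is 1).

Answer: 1/16384

Derivation:
To reach position 14 after 14 steps: need 14 steps of +1 and 0 of -1.
Favorable paths: C(14,14) = 1
Total paths: 2^14 = 16384
P = 1/16384 = 1/16384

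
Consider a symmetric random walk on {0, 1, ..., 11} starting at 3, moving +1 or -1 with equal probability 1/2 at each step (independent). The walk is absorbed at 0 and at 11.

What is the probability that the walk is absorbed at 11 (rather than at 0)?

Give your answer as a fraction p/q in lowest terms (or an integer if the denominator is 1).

Answer: 3/11

Derivation:
Symmetric walk (p = 1/2): the harmonic-function argument gives P(hit 11 before 0 | start at 3) = a/N.
P = 3/11 = 3/11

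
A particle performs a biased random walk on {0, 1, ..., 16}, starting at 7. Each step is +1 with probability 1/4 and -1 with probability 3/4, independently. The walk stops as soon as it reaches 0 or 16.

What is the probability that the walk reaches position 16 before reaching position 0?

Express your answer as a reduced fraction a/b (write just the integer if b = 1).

Biased walk: p = 1/4, q = 3/4, r = q/p = 3
Gambler's ruin: P(hit 16 before 0 | start at 7) = (1 - r^a)/(1 - r^N)
r^7 = 2187; r^16 = 43046721
P = (1 - 2187) / (1 - 43046721) = -2186 / -43046720 = 1093/21523360

Answer: 1093/21523360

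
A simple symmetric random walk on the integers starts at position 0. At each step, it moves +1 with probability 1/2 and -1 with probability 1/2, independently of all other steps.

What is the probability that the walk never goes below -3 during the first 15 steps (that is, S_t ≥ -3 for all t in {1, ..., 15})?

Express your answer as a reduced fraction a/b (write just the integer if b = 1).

Answer: 715/1024

Derivation:
Let f(t,s) = #length-t paths at position s with S_1..S_t all ≥ -3.
f(t,s) = f(t-1,s-1) + f(t-1,s+1) for s ≥ -3; f(t,s) = 0 for s < -3.
t=0: f(0,0)=1
t=1: f(1,-1)=1 f(1,1)=1
t=2: f(2,-2)=1 f(2,0)=2 f(2,2)=1
t=3: f(3,-3)=1 f(3,-1)=3 f(3,1)=3 f(3,3)=1
t=4: f(4,-2)=4 f(4,0)=6 f(4,2)=4 f(4,4)=1
t=5: f(5,-3)=4 f(5,-1)=10 f(5,1)=10 f(5,3)=5 f(5,5)=1
t=6: f(6,-2)=14 f(6,0)=20 f(6,2)=15 f(6,4)=6 f(6,6)=1
t=7: f(7,-3)=14 f(7,-1)=34 f(7,1)=35 f(7,3)=21 f(7,5)=7 f(7,7)=1
t=8: f(8,-2)=48 f(8,0)=69 f(8,2)=56 f(8,4)=28 f(8,6)=8 f(8,8)=1
t=9: f(9,-3)=48 f(9,-1)=117 f(9,1)=125 f(9,3)=84 f(9,5)=36 f(9,7)=9 f(9,9)=1
t=10: f(10,-2)=165 f(10,0)=242 f(10,2)=209 f(10,4)=120 f(10,6)=45 f(10,8)=10 f(10,10)=1
t=11: f(11,-3)=165 f(11,-1)=407 f(11,1)=451 f(11,3)=329 f(11,5)=165 f(11,7)=55 f(11,9)=11 f(11,11)=1
t=12: f(12,-2)=572 f(12,0)=858 f(12,2)=780 f(12,4)=494 f(12,6)=220 f(12,8)=66 f(12,10)=12 f(12,12)=1
t=13: f(13,-3)=572 f(13,-1)=1430 f(13,1)=1638 f(13,3)=1274 f(13,5)=714 f(13,7)=286 f(13,9)=78 f(13,11)=13 f(13,13)=1
t=14: f(14,-2)=2002 f(14,0)=3068 f(14,2)=2912 f(14,4)=1988 f(14,6)=1000 f(14,8)=364 f(14,10)=91 f(14,12)=14 f(14,14)=1
t=15: f(15,-3)=2002 f(15,-1)=5070 f(15,1)=5980 f(15,3)=4900 f(15,5)=2988 f(15,7)=1364 f(15,9)=455 f(15,11)=105 f(15,13)=15 f(15,15)=1
Σ_s f(15,s) = 22880
P = 22880/32768 = 715/1024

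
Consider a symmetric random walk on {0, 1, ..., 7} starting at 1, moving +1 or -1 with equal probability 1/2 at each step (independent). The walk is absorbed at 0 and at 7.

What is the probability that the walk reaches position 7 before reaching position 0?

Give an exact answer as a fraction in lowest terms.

Symmetric walk (p = 1/2): the harmonic-function argument gives P(hit 7 before 0 | start at 1) = a/N.
P = 1/7 = 1/7

Answer: 1/7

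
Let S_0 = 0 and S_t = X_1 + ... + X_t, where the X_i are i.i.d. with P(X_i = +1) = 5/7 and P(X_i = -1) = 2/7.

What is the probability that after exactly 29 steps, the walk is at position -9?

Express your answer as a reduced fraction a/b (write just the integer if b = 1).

To reach position -9 after 29 steps: need 10 steps of +1 and 19 steps of -1.
Number of such sequences: C(29,10) = 20030010
Each has probability (5/7)^10 · (2/7)^19 = 5120000000000/3219905755813179726837607
P = 20030010 · 5120000000000/3219905755813179726837607 = 14650521600000000000/459986536544739960976801

Answer: 14650521600000000000/459986536544739960976801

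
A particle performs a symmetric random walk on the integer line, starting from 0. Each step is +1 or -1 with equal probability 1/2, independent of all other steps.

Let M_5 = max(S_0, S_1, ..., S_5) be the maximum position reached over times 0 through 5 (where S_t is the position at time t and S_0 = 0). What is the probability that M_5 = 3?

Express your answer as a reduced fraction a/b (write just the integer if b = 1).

Answer: 5/32

Derivation:
Let M_5 = max(S_0,...,S_5). Use the reflection principle: for j ≥ 1, #{paths with M_5 ≥ j} = #{S_5 ≥ j} + #{S_5 ≥ j+1}.
By reflection, #{M_5 ≥ 3} = #{S_5 ≥ 3} + #{S_5 ≥ 4} = 6 + 1 = 7.
#{M_5 ≥ 4} = #{S_5 ≥ 4} + #{S_5 ≥ 5} = 1 + 1 = 2.
#{M_5 = 3} = 7 - 2 = 5.
P(M_5 = 3) = 5/32 = 5/32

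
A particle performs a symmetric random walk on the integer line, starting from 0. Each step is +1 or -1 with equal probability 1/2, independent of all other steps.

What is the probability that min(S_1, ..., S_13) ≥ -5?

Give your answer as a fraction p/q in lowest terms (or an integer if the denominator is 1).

Answer: 1859/2048

Derivation:
Let f(t,s) = #length-t paths at position s with S_1..S_t all ≥ -5.
f(t,s) = f(t-1,s-1) + f(t-1,s+1) for s ≥ -5; f(t,s) = 0 for s < -5.
t=0: f(0,0)=1
t=1: f(1,-1)=1 f(1,1)=1
t=2: f(2,-2)=1 f(2,0)=2 f(2,2)=1
t=3: f(3,-3)=1 f(3,-1)=3 f(3,1)=3 f(3,3)=1
t=4: f(4,-4)=1 f(4,-2)=4 f(4,0)=6 f(4,2)=4 f(4,4)=1
t=5: f(5,-5)=1 f(5,-3)=5 f(5,-1)=10 f(5,1)=10 f(5,3)=5 f(5,5)=1
t=6: f(6,-4)=6 f(6,-2)=15 f(6,0)=20 f(6,2)=15 f(6,4)=6 f(6,6)=1
t=7: f(7,-5)=6 f(7,-3)=21 f(7,-1)=35 f(7,1)=35 f(7,3)=21 f(7,5)=7 f(7,7)=1
t=8: f(8,-4)=27 f(8,-2)=56 f(8,0)=70 f(8,2)=56 f(8,4)=28 f(8,6)=8 f(8,8)=1
t=9: f(9,-5)=27 f(9,-3)=83 f(9,-1)=126 f(9,1)=126 f(9,3)=84 f(9,5)=36 f(9,7)=9 f(9,9)=1
t=10: f(10,-4)=110 f(10,-2)=209 f(10,0)=252 f(10,2)=210 f(10,4)=120 f(10,6)=45 f(10,8)=10 f(10,10)=1
t=11: f(11,-5)=110 f(11,-3)=319 f(11,-1)=461 f(11,1)=462 f(11,3)=330 f(11,5)=165 f(11,7)=55 f(11,9)=11 f(11,11)=1
t=12: f(12,-4)=429 f(12,-2)=780 f(12,0)=923 f(12,2)=792 f(12,4)=495 f(12,6)=220 f(12,8)=66 f(12,10)=12 f(12,12)=1
t=13: f(13,-5)=429 f(13,-3)=1209 f(13,-1)=1703 f(13,1)=1715 f(13,3)=1287 f(13,5)=715 f(13,7)=286 f(13,9)=78 f(13,11)=13 f(13,13)=1
Σ_s f(13,s) = 7436
P = 7436/8192 = 1859/2048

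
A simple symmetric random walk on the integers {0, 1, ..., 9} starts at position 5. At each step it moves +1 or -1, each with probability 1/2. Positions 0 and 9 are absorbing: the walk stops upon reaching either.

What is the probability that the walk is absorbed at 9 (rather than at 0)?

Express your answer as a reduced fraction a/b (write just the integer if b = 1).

Symmetric walk (p = 1/2): the harmonic-function argument gives P(hit 9 before 0 | start at 5) = a/N.
P = 5/9 = 5/9

Answer: 5/9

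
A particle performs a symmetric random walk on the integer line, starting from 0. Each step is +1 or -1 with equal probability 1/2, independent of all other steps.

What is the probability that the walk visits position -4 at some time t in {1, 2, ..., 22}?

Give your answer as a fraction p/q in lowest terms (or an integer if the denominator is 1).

Answer: 106135/262144

Derivation:
Count via complement. Let g(t,s) = #length-t paths at position s with S_1..S_t all ≠ -4.
g(t,s) = g(t-1,s-1) + g(t-1,s+1) for s ≠ -4; g(t,-4) = 0.
t=0: g(0,0)=1
t=1: g(1,-1)=1 g(1,1)=1
t=2: g(2,-2)=1 g(2,0)=2 g(2,2)=1
t=3: g(3,-3)=1 g(3,-1)=3 g(3,1)=3 g(3,3)=1
t=4: g(4,-2)=4 g(4,0)=6 g(4,2)=4 g(4,4)=1
t=5: g(5,-3)=4 g(5,-1)=10 g(5,1)=10 g(5,3)=5 g(5,5)=1
t=6: g(6,-2)=14 g(6,0)=20 g(6,2)=15 g(6,4)=6 g(6,6)=1
t=7: g(7,-3)=14 g(7,-1)=34 g(7,1)=35 g(7,3)=21 g(7,5)=7 g(7,7)=1
t=8: g(8,-2)=48 g(8,0)=69 g(8,2)=56 g(8,4)=28 g(8,6)=8 g(8,8)=1
t=9: g(9,-3)=48 g(9,-1)=117 g(9,1)=125 g(9,3)=84 g(9,5)=36 g(9,7)=9 g(9,9)=1
t=10: g(10,-2)=165 g(10,0)=242 g(10,2)=209 g(10,4)=120 g(10,6)=45 g(10,8)=10 g(10,10)=1
t=11: g(11,-3)=165 g(11,-1)=407 g(11,1)=451 g(11,3)=329 g(11,5)=165 g(11,7)=55 g(11,9)=11 g(11,11)=1
t=12: g(12,-2)=572 g(12,0)=858 g(12,2)=780 g(12,4)=494 g(12,6)=220 g(12,8)=66 g(12,10)=12 g(12,12)=1
t=13: g(13,-3)=572 g(13,-1)=1430 g(13,1)=1638 g(13,3)=1274 g(13,5)=714 g(13,7)=286 g(13,9)=78 g(13,11)=13 g(13,13)=1
t=14: g(14,-2)=2002 g(14,0)=3068 g(14,2)=2912 g(14,4)=1988 g(14,6)=1000 g(14,8)=364 g(14,10)=91 g(14,12)=14 g(14,14)=1
t=15: g(15,-3)=2002 g(15,-1)=5070 g(15,1)=5980 g(15,3)=4900 g(15,5)=2988 g(15,7)=1364 g(15,9)=455 g(15,11)=105 g(15,13)=15 g(15,15)=1
t=16: g(16,-2)=7072 g(16,0)=11050 g(16,2)=10880 g(16,4)=7888 g(16,6)=4352 g(16,8)=1819 g(16,10)=560 g(16,12)=120 g(16,14)=16 g(16,16)=1
t=17: g(17,-3)=7072 g(17,-1)=18122 g(17,1)=21930 g(17,3)=18768 g(17,5)=12240 g(17,7)=6171 g(17,9)=2379 g(17,11)=680 g(17,13)=136 g(17,15)=17 g(17,17)=1
t=18: g(18,-2)=25194 g(18,0)=40052 g(18,2)=40698 g(18,4)=31008 g(18,6)=18411 g(18,8)=8550 g(18,10)=3059 g(18,12)=816 g(18,14)=153 g(18,16)=18 g(18,18)=1
t=19: g(19,-3)=25194 g(19,-1)=65246 g(19,1)=80750 g(19,3)=71706 g(19,5)=49419 g(19,7)=26961 g(19,9)=11609 g(19,11)=3875 g(19,13)=969 g(19,15)=171 g(19,17)=19 g(19,19)=1
t=20: g(20,-2)=90440 g(20,0)=145996 g(20,2)=152456 g(20,4)=121125 g(20,6)=76380 g(20,8)=38570 g(20,10)=15484 g(20,12)=4844 g(20,14)=1140 g(20,16)=190 g(20,18)=20 g(20,20)=1
t=21: g(21,-3)=90440 g(21,-1)=236436 g(21,1)=298452 g(21,3)=273581 g(21,5)=197505 g(21,7)=114950 g(21,9)=54054 g(21,11)=20328 g(21,13)=5984 g(21,15)=1330 g(21,17)=210 g(21,19)=21 g(21,21)=1
t=22: g(22,-2)=326876 g(22,0)=534888 g(22,2)=572033 g(22,4)=471086 g(22,6)=312455 g(22,8)=169004 g(22,10)=74382 g(22,12)=26312 g(22,14)=7314 g(22,16)=1540 g(22,18)=231 g(22,20)=22 g(22,22)=1
Paths never hitting -4: Σ_s g(22,s) = 2496144
Paths hitting -4: 2^22 - 2496144 = 1698160
P = 1698160/4194304 = 106135/262144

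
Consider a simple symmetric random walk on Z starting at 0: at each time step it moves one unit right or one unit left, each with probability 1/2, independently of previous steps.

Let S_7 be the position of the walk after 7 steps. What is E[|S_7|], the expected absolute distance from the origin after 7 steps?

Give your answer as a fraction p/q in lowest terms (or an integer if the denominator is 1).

S_7 takes values m ≡ 1 (mod 2) with |m| ≤ 7; P(S_7=m) = C(7,(7+m)/2)/2^7.
Total paths: 2^7 = 128
Distribution: P(S=-7)=1/128, P(S=-5)=7/128, P(S=-3)=21/128, P(S=-1)=35/128, P(S=1)=35/128, P(S=3)=21/128, P(S=5)=7/128, P(S=7)=1/128
E[|S_7|] = Σ_m |m|·P(S_7=m) = 280/128 = 35/16

Answer: 35/16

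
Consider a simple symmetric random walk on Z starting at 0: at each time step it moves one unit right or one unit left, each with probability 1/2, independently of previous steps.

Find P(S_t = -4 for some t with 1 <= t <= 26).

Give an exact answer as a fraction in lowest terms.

Answer: 1854169/4194304

Derivation:
Count via complement. Let g(t,s) = #length-t paths at position s with S_1..S_t all ≠ -4.
g(t,s) = g(t-1,s-1) + g(t-1,s+1) for s ≠ -4; g(t,-4) = 0.
t=0: g(0,0)=1
t=1: g(1,-1)=1 g(1,1)=1
t=2: g(2,-2)=1 g(2,0)=2 g(2,2)=1
t=3: g(3,-3)=1 g(3,-1)=3 g(3,1)=3 g(3,3)=1
t=4: g(4,-2)=4 g(4,0)=6 g(4,2)=4 g(4,4)=1
t=5: g(5,-3)=4 g(5,-1)=10 g(5,1)=10 g(5,3)=5 g(5,5)=1
t=6: g(6,-2)=14 g(6,0)=20 g(6,2)=15 g(6,4)=6 g(6,6)=1
t=7: g(7,-3)=14 g(7,-1)=34 g(7,1)=35 g(7,3)=21 g(7,5)=7 g(7,7)=1
t=8: g(8,-2)=48 g(8,0)=69 g(8,2)=56 g(8,4)=28 g(8,6)=8 g(8,8)=1
t=9: g(9,-3)=48 g(9,-1)=117 g(9,1)=125 g(9,3)=84 g(9,5)=36 g(9,7)=9 g(9,9)=1
t=10: g(10,-2)=165 g(10,0)=242 g(10,2)=209 g(10,4)=120 g(10,6)=45 g(10,8)=10 g(10,10)=1
t=11: g(11,-3)=165 g(11,-1)=407 g(11,1)=451 g(11,3)=329 g(11,5)=165 g(11,7)=55 g(11,9)=11 g(11,11)=1
t=12: g(12,-2)=572 g(12,0)=858 g(12,2)=780 g(12,4)=494 g(12,6)=220 g(12,8)=66 g(12,10)=12 g(12,12)=1
t=13: g(13,-3)=572 g(13,-1)=1430 g(13,1)=1638 g(13,3)=1274 g(13,5)=714 g(13,7)=286 g(13,9)=78 g(13,11)=13 g(13,13)=1
t=14: g(14,-2)=2002 g(14,0)=3068 g(14,2)=2912 g(14,4)=1988 g(14,6)=1000 g(14,8)=364 g(14,10)=91 g(14,12)=14 g(14,14)=1
t=15: g(15,-3)=2002 g(15,-1)=5070 g(15,1)=5980 g(15,3)=4900 g(15,5)=2988 g(15,7)=1364 g(15,9)=455 g(15,11)=105 g(15,13)=15 g(15,15)=1
t=16: g(16,-2)=7072 g(16,0)=11050 g(16,2)=10880 g(16,4)=7888 g(16,6)=4352 g(16,8)=1819 g(16,10)=560 g(16,12)=120 g(16,14)=16 g(16,16)=1
t=17: g(17,-3)=7072 g(17,-1)=18122 g(17,1)=21930 g(17,3)=18768 g(17,5)=12240 g(17,7)=6171 g(17,9)=2379 g(17,11)=680 g(17,13)=136 g(17,15)=17 g(17,17)=1
t=18: g(18,-2)=25194 g(18,0)=40052 g(18,2)=40698 g(18,4)=31008 g(18,6)=18411 g(18,8)=8550 g(18,10)=3059 g(18,12)=816 g(18,14)=153 g(18,16)=18 g(18,18)=1
t=19: g(19,-3)=25194 g(19,-1)=65246 g(19,1)=80750 g(19,3)=71706 g(19,5)=49419 g(19,7)=26961 g(19,9)=11609 g(19,11)=3875 g(19,13)=969 g(19,15)=171 g(19,17)=19 g(19,19)=1
t=20: g(20,-2)=90440 g(20,0)=145996 g(20,2)=152456 g(20,4)=121125 g(20,6)=76380 g(20,8)=38570 g(20,10)=15484 g(20,12)=4844 g(20,14)=1140 g(20,16)=190 g(20,18)=20 g(20,20)=1
t=21: g(21,-3)=90440 g(21,-1)=236436 g(21,1)=298452 g(21,3)=273581 g(21,5)=197505 g(21,7)=114950 g(21,9)=54054 g(21,11)=20328 g(21,13)=5984 g(21,15)=1330 g(21,17)=210 g(21,19)=21 g(21,21)=1
t=22: g(22,-2)=326876 g(22,0)=534888 g(22,2)=572033 g(22,4)=471086 g(22,6)=312455 g(22,8)=169004 g(22,10)=74382 g(22,12)=26312 g(22,14)=7314 g(22,16)=1540 g(22,18)=231 g(22,20)=22 g(22,22)=1
t=23: g(23,-3)=326876 g(23,-1)=861764 g(23,1)=1106921 g(23,3)=1043119 g(23,5)=783541 g(23,7)=481459 g(23,9)=243386 g(23,11)=100694 g(23,13)=33626 g(23,15)=8854 g(23,17)=1771 g(23,19)=253 g(23,21)=23 g(23,23)=1
t=24: g(24,-2)=1188640 g(24,0)=1968685 g(24,2)=2150040 g(24,4)=1826660 g(24,6)=1265000 g(24,8)=724845 g(24,10)=344080 g(24,12)=134320 g(24,14)=42480 g(24,16)=10625 g(24,18)=2024 g(24,20)=276 g(24,22)=24 g(24,24)=1
t=25: g(25,-3)=1188640 g(25,-1)=3157325 g(25,1)=4118725 g(25,3)=3976700 g(25,5)=3091660 g(25,7)=1989845 g(25,9)=1068925 g(25,11)=478400 g(25,13)=176800 g(25,15)=53105 g(25,17)=12649 g(25,19)=2300 g(25,21)=300 g(25,23)=25 g(25,25)=1
t=26: g(26,-2)=4345965 g(26,0)=7276050 g(26,2)=8095425 g(26,4)=7068360 g(26,6)=5081505 g(26,8)=3058770 g(26,10)=1547325 g(26,12)=655200 g(26,14)=229905 g(26,16)=65754 g(26,18)=14949 g(26,20)=2600 g(26,22)=325 g(26,24)=26 g(26,26)=1
Paths never hitting -4: Σ_s g(26,s) = 37442160
Paths hitting -4: 2^26 - 37442160 = 29666704
P = 29666704/67108864 = 1854169/4194304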